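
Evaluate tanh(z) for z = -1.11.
-0.8041

tanh(-1.11) = (e^(-1.11) - e^(1.11))/(e^(-1.11) + e^(1.11)) = -0.8041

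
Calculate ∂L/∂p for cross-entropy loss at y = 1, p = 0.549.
∂L/∂p = -1.821

∂L/∂p = -y/p + (1-y)/(1-p) = -1/0.549 + 0 = -1.821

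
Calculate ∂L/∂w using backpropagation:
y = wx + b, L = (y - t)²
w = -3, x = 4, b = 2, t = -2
∂L/∂w = -64

y = wx + b = (-3)(4) + 2 = -10
∂L/∂y = 2(y - t) = 2(-10 - -2) = -16
∂y/∂w = x = 4
∂L/∂w = ∂L/∂y · ∂y/∂w = -16 × 4 = -64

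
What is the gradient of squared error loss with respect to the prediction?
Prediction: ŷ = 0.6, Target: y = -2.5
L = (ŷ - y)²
∂L/∂ŷ = 6.2

∂L/∂ŷ = 2(ŷ - y) = 2(0.6 - -2.5) = 2(3.1) = 6.2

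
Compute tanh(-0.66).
-0.5784

tanh(-0.66) = (e^(-0.66) - e^(0.66))/(e^(-0.66) + e^(0.66)) = -0.5784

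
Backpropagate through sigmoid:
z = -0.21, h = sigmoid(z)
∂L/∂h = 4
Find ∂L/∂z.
∂L/∂z = 0.9891

σ(-0.21) = 0.4477
σ'(-0.21) = σ(-0.21)(1 - σ(-0.21)) = 0.4477 × 0.5523 = 0.2473
∂L/∂z = ∂L/∂h · σ'(z) = 4 × 0.2473 = 0.9891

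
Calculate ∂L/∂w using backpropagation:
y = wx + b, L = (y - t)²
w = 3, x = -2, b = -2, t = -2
∂L/∂w = 24

y = wx + b = (3)(-2) + -2 = -8
∂L/∂y = 2(y - t) = 2(-8 - -2) = -12
∂y/∂w = x = -2
∂L/∂w = ∂L/∂y · ∂y/∂w = -12 × -2 = 24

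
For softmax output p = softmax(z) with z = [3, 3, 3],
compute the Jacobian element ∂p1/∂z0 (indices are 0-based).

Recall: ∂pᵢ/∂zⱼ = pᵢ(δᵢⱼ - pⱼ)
∂p1/∂z0 = -0.1111

p = softmax(z) = [0.3333, 0.3333, 0.3333]
p1 = 0.3333, p0 = 0.3333

∂p1/∂z0 = -p1 × p0 = -0.3333 × 0.3333 = -0.1111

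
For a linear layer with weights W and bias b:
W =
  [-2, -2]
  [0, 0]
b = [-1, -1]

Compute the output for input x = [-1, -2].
y = [5, -1]

Wx = [-2×-1 + -2×-2, 0×-1 + 0×-2]
   = [6, 0]
y = Wx + b = [6 + -1, 0 + -1] = [5, -1]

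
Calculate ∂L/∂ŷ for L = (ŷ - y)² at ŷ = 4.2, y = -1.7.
∂L/∂ŷ = 11.8

∂L/∂ŷ = 2(ŷ - y) = 2(4.2 - -1.7) = 2(5.9) = 11.8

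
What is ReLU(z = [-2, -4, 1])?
h = [0, 0, 1]

ReLU applied element-wise: max(0,-2)=0, max(0,-4)=0, max(0,1)=1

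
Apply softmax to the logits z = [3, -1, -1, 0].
p = [0.9205, 0.0169, 0.0169, 0.0458]

exp(z) = [20.09, 0.3679, 0.3679, 1]
Sum = 21.82
p = [0.9205, 0.0169, 0.0169, 0.0458]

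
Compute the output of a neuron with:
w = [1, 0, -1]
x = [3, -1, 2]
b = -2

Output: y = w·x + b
y = -1

y = (1)(3) + (0)(-1) + (-1)(2) + -2 = -1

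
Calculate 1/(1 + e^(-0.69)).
0.666

sigmoid(0.69) = 1/(1 + e^(-0.69)) = 1/(1 + 0.5016) = 0.666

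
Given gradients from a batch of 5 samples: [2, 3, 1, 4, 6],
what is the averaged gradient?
Average gradient = 3.2

Average = (1/5)(2 + 3 + 1 + 4 + 6) = 16/5 = 3.2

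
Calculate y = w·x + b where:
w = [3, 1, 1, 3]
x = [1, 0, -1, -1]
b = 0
y = -1

y = (3)(1) + (1)(0) + (1)(-1) + (3)(-1) + 0 = -1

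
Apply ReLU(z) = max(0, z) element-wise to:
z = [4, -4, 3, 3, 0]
h = [4, 0, 3, 3, 0]

ReLU applied element-wise: max(0,4)=4, max(0,-4)=0, max(0,3)=3, max(0,3)=3, max(0,0)=0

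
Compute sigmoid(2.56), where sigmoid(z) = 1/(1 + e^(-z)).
0.9282

sigmoid(2.56) = 1/(1 + e^(-2.56)) = 1/(1 + 0.0773) = 0.9282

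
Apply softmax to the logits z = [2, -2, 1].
p = [0.7214, 0.0132, 0.2654]

exp(z) = [7.389, 0.1353, 2.718]
Sum = 10.24
p = [0.7214, 0.0132, 0.2654]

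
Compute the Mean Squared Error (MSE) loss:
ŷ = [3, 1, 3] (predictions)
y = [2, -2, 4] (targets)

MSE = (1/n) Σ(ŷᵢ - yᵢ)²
MSE = 3.667

MSE = (1/3)((3-2)² + (1--2)² + (3-4)²) = (1/3)(1 + 9 + 1) = 3.667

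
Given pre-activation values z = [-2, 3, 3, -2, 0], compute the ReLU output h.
h = [0, 3, 3, 0, 0]

ReLU applied element-wise: max(0,-2)=0, max(0,3)=3, max(0,3)=3, max(0,-2)=0, max(0,0)=0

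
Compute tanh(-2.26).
-0.9785

tanh(-2.26) = (e^(-2.26) - e^(2.26))/(e^(-2.26) + e^(2.26)) = -0.9785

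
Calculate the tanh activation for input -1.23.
-0.8426

tanh(-1.23) = (e^(-1.23) - e^(1.23))/(e^(-1.23) + e^(1.23)) = -0.8426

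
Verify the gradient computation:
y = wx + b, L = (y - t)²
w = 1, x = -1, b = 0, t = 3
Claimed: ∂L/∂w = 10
Incorrect

y = (1)(-1) + 0 = -1
∂L/∂y = 2(y - t) = 2(-1 - 3) = -8
∂y/∂w = x = -1
∂L/∂w = -8 × -1 = 8

Claimed value: 10
Incorrect: The correct gradient is 8.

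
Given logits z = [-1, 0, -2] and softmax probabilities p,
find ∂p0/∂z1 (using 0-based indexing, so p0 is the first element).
∂p0/∂z1 = -0.1628

p = softmax(z) = [0.2447, 0.6652, 0.09003]
p0 = 0.2447, p1 = 0.6652

∂p0/∂z1 = -p0 × p1 = -0.2447 × 0.6652 = -0.1628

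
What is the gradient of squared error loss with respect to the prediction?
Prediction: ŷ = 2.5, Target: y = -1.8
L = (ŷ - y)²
∂L/∂ŷ = 8.6

∂L/∂ŷ = 2(ŷ - y) = 2(2.5 - -1.8) = 2(4.3) = 8.6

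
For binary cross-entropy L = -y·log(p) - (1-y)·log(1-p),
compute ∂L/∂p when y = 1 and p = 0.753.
∂L/∂p = -1.328

∂L/∂p = -y/p + (1-y)/(1-p) = -1/0.753 + 0 = -1.328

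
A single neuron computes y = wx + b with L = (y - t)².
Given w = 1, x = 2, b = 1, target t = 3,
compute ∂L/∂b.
∂L/∂b = 0

y = wx + b = (1)(2) + 1 = 3
∂L/∂y = 2(y - t) = 2(3 - 3) = 0
∂y/∂b = 1
∂L/∂b = ∂L/∂y · ∂y/∂b = 0 × 1 = 0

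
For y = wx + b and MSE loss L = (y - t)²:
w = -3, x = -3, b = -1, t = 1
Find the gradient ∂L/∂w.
∂L/∂w = -42

y = wx + b = (-3)(-3) + -1 = 8
∂L/∂y = 2(y - t) = 2(8 - 1) = 14
∂y/∂w = x = -3
∂L/∂w = ∂L/∂y · ∂y/∂w = 14 × -3 = -42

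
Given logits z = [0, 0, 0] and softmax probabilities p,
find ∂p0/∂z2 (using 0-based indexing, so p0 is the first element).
∂p0/∂z2 = -0.1111

p = softmax(z) = [0.3333, 0.3333, 0.3333]
p0 = 0.3333, p2 = 0.3333

∂p0/∂z2 = -p0 × p2 = -0.3333 × 0.3333 = -0.1111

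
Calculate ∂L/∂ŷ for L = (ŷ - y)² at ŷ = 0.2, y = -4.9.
∂L/∂ŷ = 10.2

∂L/∂ŷ = 2(ŷ - y) = 2(0.2 - -4.9) = 2(5.1) = 10.2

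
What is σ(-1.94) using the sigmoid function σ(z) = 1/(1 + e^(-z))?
0.1256

sigmoid(-1.94) = 1/(1 + e^(1.94)) = 1/(1 + 6.959) = 0.1256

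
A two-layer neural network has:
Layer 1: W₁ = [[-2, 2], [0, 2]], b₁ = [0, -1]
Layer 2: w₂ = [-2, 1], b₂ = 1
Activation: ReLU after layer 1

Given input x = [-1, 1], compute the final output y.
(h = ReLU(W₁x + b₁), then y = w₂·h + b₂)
y = -6

Layer 1 pre-activation: z₁ = [4, 1]
After ReLU: h = [4, 1]
Layer 2 output: y = -2×4 + 1×1 + 1 = -6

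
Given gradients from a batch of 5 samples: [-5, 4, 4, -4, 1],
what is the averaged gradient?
Average gradient = 0

Average = (1/5)(-5 + 4 + 4 + -4 + 1) = 0/5 = 0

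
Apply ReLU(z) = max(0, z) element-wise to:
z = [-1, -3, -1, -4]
h = [0, 0, 0, 0]

ReLU applied element-wise: max(0,-1)=0, max(0,-3)=0, max(0,-1)=0, max(0,-4)=0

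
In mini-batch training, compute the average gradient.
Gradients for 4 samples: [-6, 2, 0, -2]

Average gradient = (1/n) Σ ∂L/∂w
Average gradient = -1.5

Average = (1/4)(-6 + 2 + 0 + -2) = -6/4 = -1.5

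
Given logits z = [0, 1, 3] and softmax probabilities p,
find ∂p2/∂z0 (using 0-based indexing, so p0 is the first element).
∂p2/∂z0 = -0.03545

p = softmax(z) = [0.04201, 0.1142, 0.8438]
p2 = 0.8438, p0 = 0.04201

∂p2/∂z0 = -p2 × p0 = -0.8438 × 0.04201 = -0.03545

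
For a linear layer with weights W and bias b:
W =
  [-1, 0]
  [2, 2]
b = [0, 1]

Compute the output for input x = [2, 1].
y = [-2, 7]

Wx = [-1×2 + 0×1, 2×2 + 2×1]
   = [-2, 6]
y = Wx + b = [-2 + 0, 6 + 1] = [-2, 7]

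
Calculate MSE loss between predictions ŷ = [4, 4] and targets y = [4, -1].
MSE = 12.5

MSE = (1/2)((4-4)² + (4--1)²) = (1/2)(0 + 25) = 12.5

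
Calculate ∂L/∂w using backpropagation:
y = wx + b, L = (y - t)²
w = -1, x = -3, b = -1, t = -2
∂L/∂w = -24

y = wx + b = (-1)(-3) + -1 = 2
∂L/∂y = 2(y - t) = 2(2 - -2) = 8
∂y/∂w = x = -3
∂L/∂w = ∂L/∂y · ∂y/∂w = 8 × -3 = -24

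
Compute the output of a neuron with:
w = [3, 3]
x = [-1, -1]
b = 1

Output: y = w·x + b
y = -5

y = (3)(-1) + (3)(-1) + 1 = -5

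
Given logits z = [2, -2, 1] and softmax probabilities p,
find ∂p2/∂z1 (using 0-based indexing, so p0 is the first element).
∂p2/∂z1 = -0.003507

p = softmax(z) = [0.7214, 0.01321, 0.2654]
p2 = 0.2654, p1 = 0.01321

∂p2/∂z1 = -p2 × p1 = -0.2654 × 0.01321 = -0.003507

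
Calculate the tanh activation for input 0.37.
0.354

tanh(0.37) = (e^(0.37) - e^(-0.37))/(e^(0.37) + e^(-0.37)) = 0.354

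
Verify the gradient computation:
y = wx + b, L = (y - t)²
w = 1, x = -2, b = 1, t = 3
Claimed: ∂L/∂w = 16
Correct

y = (1)(-2) + 1 = -1
∂L/∂y = 2(y - t) = 2(-1 - 3) = -8
∂y/∂w = x = -2
∂L/∂w = -8 × -2 = 16

Claimed value: 16
Correct: The correct gradient is 16.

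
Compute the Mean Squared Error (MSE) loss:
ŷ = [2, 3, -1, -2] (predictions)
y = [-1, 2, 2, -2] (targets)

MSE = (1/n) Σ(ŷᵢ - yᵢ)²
MSE = 4.75

MSE = (1/4)((2--1)² + (3-2)² + (-1-2)² + (-2--2)²) = (1/4)(9 + 1 + 9 + 0) = 4.75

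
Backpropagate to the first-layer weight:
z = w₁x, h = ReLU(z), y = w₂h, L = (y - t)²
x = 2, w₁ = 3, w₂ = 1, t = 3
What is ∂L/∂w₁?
∂L/∂w₁ = 12

Forward pass:
z = w₁x = 3×2 = 6
h = ReLU(6) = 6
y = w₂h = 1×6 = 6

Backward pass:
∂L/∂y = 2(y - t) = 2(6 - 3) = 6
∂y/∂h = w₂ = 1
∂h/∂z = 1 (ReLU derivative)
∂z/∂w₁ = x = 2

∂L/∂w₁ = 6 × 1 × 1 × 2 = 12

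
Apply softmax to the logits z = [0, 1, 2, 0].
p = [0.0826, 0.2245, 0.6103, 0.0826]

exp(z) = [1, 2.718, 7.389, 1]
Sum = 12.11
p = [0.0826, 0.2245, 0.6103, 0.0826]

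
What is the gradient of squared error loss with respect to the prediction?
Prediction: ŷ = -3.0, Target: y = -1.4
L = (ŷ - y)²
∂L/∂ŷ = -3.2

∂L/∂ŷ = 2(ŷ - y) = 2(-3.0 - -1.4) = 2(-1.6) = -3.2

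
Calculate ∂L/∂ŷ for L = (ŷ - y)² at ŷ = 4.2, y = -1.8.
∂L/∂ŷ = 12.0

∂L/∂ŷ = 2(ŷ - y) = 2(4.2 - -1.8) = 2(6.0) = 12.0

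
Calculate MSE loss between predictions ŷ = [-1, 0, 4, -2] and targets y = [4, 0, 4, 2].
MSE = 10.25

MSE = (1/4)((-1-4)² + (0-0)² + (4-4)² + (-2-2)²) = (1/4)(25 + 0 + 0 + 16) = 10.25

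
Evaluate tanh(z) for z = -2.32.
-0.9809

tanh(-2.32) = (e^(-2.32) - e^(2.32))/(e^(-2.32) + e^(2.32)) = -0.9809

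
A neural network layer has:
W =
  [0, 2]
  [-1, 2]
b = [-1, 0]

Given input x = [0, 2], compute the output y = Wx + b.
y = [3, 4]

Wx = [0×0 + 2×2, -1×0 + 2×2]
   = [4, 4]
y = Wx + b = [4 + -1, 4 + 0] = [3, 4]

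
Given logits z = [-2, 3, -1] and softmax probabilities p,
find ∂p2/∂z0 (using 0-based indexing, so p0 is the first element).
∂p2/∂z0 = -0.0001175

p = softmax(z) = [0.006573, 0.9756, 0.01787]
p2 = 0.01787, p0 = 0.006573

∂p2/∂z0 = -p2 × p0 = -0.01787 × 0.006573 = -0.0001175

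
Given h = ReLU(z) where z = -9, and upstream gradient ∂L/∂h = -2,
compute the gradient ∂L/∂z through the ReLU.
∂L/∂z = 0

h = ReLU(-9) = 0
Since z < 0: ∂h/∂z = 0
∂L/∂z = ∂L/∂h · ∂h/∂z = -2 × 0 = 0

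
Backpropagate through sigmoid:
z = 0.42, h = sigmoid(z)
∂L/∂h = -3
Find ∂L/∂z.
∂L/∂z = -0.7179

σ(0.42) = 0.6035
σ'(0.42) = σ(0.42)(1 - σ(0.42)) = 0.6035 × 0.3965 = 0.2393
∂L/∂z = ∂L/∂h · σ'(z) = -3 × 0.2393 = -0.7179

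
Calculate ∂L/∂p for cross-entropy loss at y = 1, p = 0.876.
∂L/∂p = -1.142

∂L/∂p = -y/p + (1-y)/(1-p) = -1/0.876 + 0 = -1.142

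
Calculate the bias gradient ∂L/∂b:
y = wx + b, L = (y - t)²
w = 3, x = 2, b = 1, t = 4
∂L/∂b = 6

y = wx + b = (3)(2) + 1 = 7
∂L/∂y = 2(y - t) = 2(7 - 4) = 6
∂y/∂b = 1
∂L/∂b = ∂L/∂y · ∂y/∂b = 6 × 1 = 6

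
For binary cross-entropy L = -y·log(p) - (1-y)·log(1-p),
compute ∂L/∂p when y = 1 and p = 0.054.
∂L/∂p = -18.52

∂L/∂p = -y/p + (1-y)/(1-p) = -1/0.054 + 0 = -18.52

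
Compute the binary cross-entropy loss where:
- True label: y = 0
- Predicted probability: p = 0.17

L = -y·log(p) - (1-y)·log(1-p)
L = 0.1863

L = -0·log(0.17) - 1·log(0.83) = -log(0.83) = 0.1863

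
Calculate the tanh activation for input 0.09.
0.08976

tanh(0.09) = (e^(0.09) - e^(-0.09))/(e^(0.09) + e^(-0.09)) = 0.08976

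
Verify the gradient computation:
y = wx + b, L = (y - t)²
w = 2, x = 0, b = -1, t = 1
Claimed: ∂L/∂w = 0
Correct

y = (2)(0) + -1 = -1
∂L/∂y = 2(y - t) = 2(-1 - 1) = -4
∂y/∂w = x = 0
∂L/∂w = -4 × 0 = 0

Claimed value: 0
Correct: The correct gradient is 0.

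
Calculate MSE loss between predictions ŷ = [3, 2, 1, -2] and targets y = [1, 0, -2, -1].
MSE = 4.5

MSE = (1/4)((3-1)² + (2-0)² + (1--2)² + (-2--1)²) = (1/4)(4 + 4 + 9 + 1) = 4.5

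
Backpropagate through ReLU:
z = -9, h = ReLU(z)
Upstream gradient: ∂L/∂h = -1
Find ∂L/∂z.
∂L/∂z = 0

h = ReLU(-9) = 0
Since z < 0: ∂h/∂z = 0
∂L/∂z = ∂L/∂h · ∂h/∂z = -1 × 0 = 0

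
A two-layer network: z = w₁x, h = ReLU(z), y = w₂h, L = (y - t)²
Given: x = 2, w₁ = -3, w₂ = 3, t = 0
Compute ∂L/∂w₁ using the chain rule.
∂L/∂w₁ = 0

Forward pass:
z = w₁x = -3×2 = -6
h = ReLU(-6) = 0
y = w₂h = 3×0 = 0

Backward pass:
∂L/∂y = 2(y - t) = 2(0 - 0) = 0
∂y/∂h = w₂ = 3
∂h/∂z = 0 (ReLU derivative)
∂z/∂w₁ = x = 2

∂L/∂w₁ = 0 × 3 × 0 × 2 = 0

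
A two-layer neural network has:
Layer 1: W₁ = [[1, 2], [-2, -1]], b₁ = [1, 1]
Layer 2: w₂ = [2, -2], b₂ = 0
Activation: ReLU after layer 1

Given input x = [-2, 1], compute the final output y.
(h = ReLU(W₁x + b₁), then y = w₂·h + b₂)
y = -6

Layer 1 pre-activation: z₁ = [1, 4]
After ReLU: h = [1, 4]
Layer 2 output: y = 2×1 + -2×4 + 0 = -6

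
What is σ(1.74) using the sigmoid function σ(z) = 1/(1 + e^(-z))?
0.8507

sigmoid(1.74) = 1/(1 + e^(-1.74)) = 1/(1 + 0.1755) = 0.8507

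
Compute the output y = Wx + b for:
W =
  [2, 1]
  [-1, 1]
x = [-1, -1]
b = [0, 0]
y = [-3, 0]

Wx = [2×-1 + 1×-1, -1×-1 + 1×-1]
   = [-3, 0]
y = Wx + b = [-3 + 0, 0 + 0] = [-3, 0]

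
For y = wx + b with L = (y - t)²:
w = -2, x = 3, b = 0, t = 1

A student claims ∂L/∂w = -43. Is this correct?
Incorrect

y = (-2)(3) + 0 = -6
∂L/∂y = 2(y - t) = 2(-6 - 1) = -14
∂y/∂w = x = 3
∂L/∂w = -14 × 3 = -42

Claimed value: -43
Incorrect: The correct gradient is -42.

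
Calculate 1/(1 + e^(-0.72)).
0.6726

sigmoid(0.72) = 1/(1 + e^(-0.72)) = 1/(1 + 0.4868) = 0.6726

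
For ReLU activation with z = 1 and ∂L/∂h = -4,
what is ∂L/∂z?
∂L/∂z = -4

h = ReLU(1) = 1
Since z > 0: ∂h/∂z = 1
∂L/∂z = ∂L/∂h · ∂h/∂z = -4 × 1 = -4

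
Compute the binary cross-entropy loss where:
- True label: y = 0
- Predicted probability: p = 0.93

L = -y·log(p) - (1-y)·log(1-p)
L = 2.659

L = -0·log(0.93) - 1·log(0.07) = -log(0.07) = 2.659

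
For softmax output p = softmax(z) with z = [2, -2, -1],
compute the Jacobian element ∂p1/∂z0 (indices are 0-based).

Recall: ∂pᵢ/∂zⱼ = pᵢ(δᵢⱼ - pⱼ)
∂p1/∂z0 = -0.01605

p = softmax(z) = [0.9362, 0.01715, 0.04661]
p1 = 0.01715, p0 = 0.9362

∂p1/∂z0 = -p1 × p0 = -0.01715 × 0.9362 = -0.01605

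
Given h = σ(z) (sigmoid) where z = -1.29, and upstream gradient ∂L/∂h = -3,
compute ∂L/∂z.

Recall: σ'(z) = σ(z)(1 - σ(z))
∂L/∂z = -0.5078

σ(-1.29) = 0.2159
σ'(-1.29) = σ(-1.29)(1 - σ(-1.29)) = 0.2159 × 0.7841 = 0.1693
∂L/∂z = ∂L/∂h · σ'(z) = -3 × 0.1693 = -0.5078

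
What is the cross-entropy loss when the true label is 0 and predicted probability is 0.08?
L = 0.08338

L = -0·log(0.08) - 1·log(0.92) = -log(0.92) = 0.08338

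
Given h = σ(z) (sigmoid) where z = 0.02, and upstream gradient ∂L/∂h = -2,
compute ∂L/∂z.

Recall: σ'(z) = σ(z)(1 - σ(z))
∂L/∂z = -0.5

σ(0.02) = 0.505
σ'(0.02) = σ(0.02)(1 - σ(0.02)) = 0.505 × 0.495 = 0.25
∂L/∂z = ∂L/∂h · σ'(z) = -2 × 0.25 = -0.5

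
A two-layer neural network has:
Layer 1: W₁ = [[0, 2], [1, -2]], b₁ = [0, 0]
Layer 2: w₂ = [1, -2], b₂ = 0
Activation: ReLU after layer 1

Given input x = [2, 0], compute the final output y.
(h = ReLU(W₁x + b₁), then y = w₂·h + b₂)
y = -4

Layer 1 pre-activation: z₁ = [0, 2]
After ReLU: h = [0, 2]
Layer 2 output: y = 1×0 + -2×2 + 0 = -4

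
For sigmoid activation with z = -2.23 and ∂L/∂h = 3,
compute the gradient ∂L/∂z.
∂L/∂z = 0.263

σ(-2.23) = 0.09709
σ'(-2.23) = σ(-2.23)(1 - σ(-2.23)) = 0.09709 × 0.9029 = 0.08766
∂L/∂z = ∂L/∂h · σ'(z) = 3 × 0.08766 = 0.263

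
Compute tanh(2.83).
0.9931

tanh(2.83) = (e^(2.83) - e^(-2.83))/(e^(2.83) + e^(-2.83)) = 0.9931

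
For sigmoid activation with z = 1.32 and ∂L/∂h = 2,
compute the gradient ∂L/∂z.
∂L/∂z = 0.3327

σ(1.32) = 0.7892
σ'(1.32) = σ(1.32)(1 - σ(1.32)) = 0.7892 × 0.2108 = 0.1664
∂L/∂z = ∂L/∂h · σ'(z) = 2 × 0.1664 = 0.3327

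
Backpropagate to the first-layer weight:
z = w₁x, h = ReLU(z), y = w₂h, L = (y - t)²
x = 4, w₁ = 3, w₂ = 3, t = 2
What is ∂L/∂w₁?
∂L/∂w₁ = 816

Forward pass:
z = w₁x = 3×4 = 12
h = ReLU(12) = 12
y = w₂h = 3×12 = 36

Backward pass:
∂L/∂y = 2(y - t) = 2(36 - 2) = 68
∂y/∂h = w₂ = 3
∂h/∂z = 1 (ReLU derivative)
∂z/∂w₁ = x = 4

∂L/∂w₁ = 68 × 3 × 1 × 4 = 816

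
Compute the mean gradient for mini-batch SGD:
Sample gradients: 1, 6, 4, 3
Average gradient = 3.5

Average = (1/4)(1 + 6 + 4 + 3) = 14/4 = 3.5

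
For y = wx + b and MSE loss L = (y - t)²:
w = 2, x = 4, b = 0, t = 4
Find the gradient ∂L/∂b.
∂L/∂b = 8

y = wx + b = (2)(4) + 0 = 8
∂L/∂y = 2(y - t) = 2(8 - 4) = 8
∂y/∂b = 1
∂L/∂b = ∂L/∂y · ∂y/∂b = 8 × 1 = 8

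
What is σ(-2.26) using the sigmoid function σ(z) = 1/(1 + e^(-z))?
0.09449

sigmoid(-2.26) = 1/(1 + e^(2.26)) = 1/(1 + 9.583) = 0.09449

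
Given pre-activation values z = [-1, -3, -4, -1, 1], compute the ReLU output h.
h = [0, 0, 0, 0, 1]

ReLU applied element-wise: max(0,-1)=0, max(0,-3)=0, max(0,-4)=0, max(0,-1)=0, max(0,1)=1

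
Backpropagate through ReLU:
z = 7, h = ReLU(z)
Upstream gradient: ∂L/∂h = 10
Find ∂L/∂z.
∂L/∂z = 10

h = ReLU(7) = 7
Since z > 0: ∂h/∂z = 1
∂L/∂z = ∂L/∂h · ∂h/∂z = 10 × 1 = 10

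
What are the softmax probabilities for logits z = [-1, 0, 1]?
p = [0.09, 0.2447, 0.6652]

exp(z) = [0.3679, 1, 2.718]
Sum = 4.086
p = [0.09, 0.2447, 0.6652]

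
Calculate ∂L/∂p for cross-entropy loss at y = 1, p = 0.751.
∂L/∂p = -1.332

∂L/∂p = -y/p + (1-y)/(1-p) = -1/0.751 + 0 = -1.332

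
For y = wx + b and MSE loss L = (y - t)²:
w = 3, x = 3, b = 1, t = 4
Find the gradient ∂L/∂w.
∂L/∂w = 36

y = wx + b = (3)(3) + 1 = 10
∂L/∂y = 2(y - t) = 2(10 - 4) = 12
∂y/∂w = x = 3
∂L/∂w = ∂L/∂y · ∂y/∂w = 12 × 3 = 36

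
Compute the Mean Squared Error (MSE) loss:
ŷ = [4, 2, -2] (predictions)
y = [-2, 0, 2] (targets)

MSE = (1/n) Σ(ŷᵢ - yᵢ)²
MSE = 18.67

MSE = (1/3)((4--2)² + (2-0)² + (-2-2)²) = (1/3)(36 + 4 + 16) = 18.67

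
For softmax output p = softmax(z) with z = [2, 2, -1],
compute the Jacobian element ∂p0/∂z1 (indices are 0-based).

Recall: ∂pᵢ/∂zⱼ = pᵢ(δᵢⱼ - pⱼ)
∂p0/∂z1 = -0.238

p = softmax(z) = [0.4879, 0.4879, 0.02429]
p0 = 0.4879, p1 = 0.4879

∂p0/∂z1 = -p0 × p1 = -0.4879 × 0.4879 = -0.238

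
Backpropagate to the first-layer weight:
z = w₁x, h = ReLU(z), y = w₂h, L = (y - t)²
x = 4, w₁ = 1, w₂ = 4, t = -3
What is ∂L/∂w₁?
∂L/∂w₁ = 608

Forward pass:
z = w₁x = 1×4 = 4
h = ReLU(4) = 4
y = w₂h = 4×4 = 16

Backward pass:
∂L/∂y = 2(y - t) = 2(16 - -3) = 38
∂y/∂h = w₂ = 4
∂h/∂z = 1 (ReLU derivative)
∂z/∂w₁ = x = 4

∂L/∂w₁ = 38 × 4 × 1 × 4 = 608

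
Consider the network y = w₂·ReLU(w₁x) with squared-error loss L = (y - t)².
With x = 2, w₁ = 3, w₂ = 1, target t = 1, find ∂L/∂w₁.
∂L/∂w₁ = 20

Forward pass:
z = w₁x = 3×2 = 6
h = ReLU(6) = 6
y = w₂h = 1×6 = 6

Backward pass:
∂L/∂y = 2(y - t) = 2(6 - 1) = 10
∂y/∂h = w₂ = 1
∂h/∂z = 1 (ReLU derivative)
∂z/∂w₁ = x = 2

∂L/∂w₁ = 10 × 1 × 1 × 2 = 20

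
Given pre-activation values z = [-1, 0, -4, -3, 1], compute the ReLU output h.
h = [0, 0, 0, 0, 1]

ReLU applied element-wise: max(0,-1)=0, max(0,0)=0, max(0,-4)=0, max(0,-3)=0, max(0,1)=1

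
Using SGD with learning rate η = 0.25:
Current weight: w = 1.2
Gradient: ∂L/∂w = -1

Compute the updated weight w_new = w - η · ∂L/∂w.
w_new = 1.45

w_new = w - η·∂L/∂w = 1.2 - 0.25×(-1) = 1.2 - (-0.25) = 1.45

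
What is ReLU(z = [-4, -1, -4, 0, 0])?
h = [0, 0, 0, 0, 0]

ReLU applied element-wise: max(0,-4)=0, max(0,-1)=0, max(0,-4)=0, max(0,0)=0, max(0,0)=0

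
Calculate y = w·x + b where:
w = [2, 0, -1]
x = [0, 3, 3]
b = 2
y = -1

y = (2)(0) + (0)(3) + (-1)(3) + 2 = -1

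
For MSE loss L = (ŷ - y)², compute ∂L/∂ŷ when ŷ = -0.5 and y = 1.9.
∂L/∂ŷ = -4.8

∂L/∂ŷ = 2(ŷ - y) = 2(-0.5 - 1.9) = 2(-2.4) = -4.8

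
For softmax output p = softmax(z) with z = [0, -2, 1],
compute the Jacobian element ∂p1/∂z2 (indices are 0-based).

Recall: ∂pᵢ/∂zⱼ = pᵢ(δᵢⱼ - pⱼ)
∂p1/∂z2 = -0.02477

p = softmax(z) = [0.2595, 0.03512, 0.7054]
p1 = 0.03512, p2 = 0.7054

∂p1/∂z2 = -p1 × p2 = -0.03512 × 0.7054 = -0.02477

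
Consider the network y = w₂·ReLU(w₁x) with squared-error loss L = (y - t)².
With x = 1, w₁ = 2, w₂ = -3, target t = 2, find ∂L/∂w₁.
∂L/∂w₁ = 48

Forward pass:
z = w₁x = 2×1 = 2
h = ReLU(2) = 2
y = w₂h = -3×2 = -6

Backward pass:
∂L/∂y = 2(y - t) = 2(-6 - 2) = -16
∂y/∂h = w₂ = -3
∂h/∂z = 1 (ReLU derivative)
∂z/∂w₁ = x = 1

∂L/∂w₁ = -16 × -3 × 1 × 1 = 48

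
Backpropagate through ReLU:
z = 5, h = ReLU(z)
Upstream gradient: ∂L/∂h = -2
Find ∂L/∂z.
∂L/∂z = -2

h = ReLU(5) = 5
Since z > 0: ∂h/∂z = 1
∂L/∂z = ∂L/∂h · ∂h/∂z = -2 × 1 = -2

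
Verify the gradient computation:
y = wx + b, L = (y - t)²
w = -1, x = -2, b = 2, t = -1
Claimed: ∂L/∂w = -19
Incorrect

y = (-1)(-2) + 2 = 4
∂L/∂y = 2(y - t) = 2(4 - -1) = 10
∂y/∂w = x = -2
∂L/∂w = 10 × -2 = -20

Claimed value: -19
Incorrect: The correct gradient is -20.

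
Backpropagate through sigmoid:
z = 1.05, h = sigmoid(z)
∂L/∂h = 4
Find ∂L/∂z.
∂L/∂z = 0.7681

σ(1.05) = 0.7408
σ'(1.05) = σ(1.05)(1 - σ(1.05)) = 0.7408 × 0.2592 = 0.192
∂L/∂z = ∂L/∂h · σ'(z) = 4 × 0.192 = 0.7681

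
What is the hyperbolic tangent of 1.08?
0.7932

tanh(1.08) = (e^(1.08) - e^(-1.08))/(e^(1.08) + e^(-1.08)) = 0.7932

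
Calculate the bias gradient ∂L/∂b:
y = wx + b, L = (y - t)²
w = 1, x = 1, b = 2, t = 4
∂L/∂b = -2

y = wx + b = (1)(1) + 2 = 3
∂L/∂y = 2(y - t) = 2(3 - 4) = -2
∂y/∂b = 1
∂L/∂b = ∂L/∂y · ∂y/∂b = -2 × 1 = -2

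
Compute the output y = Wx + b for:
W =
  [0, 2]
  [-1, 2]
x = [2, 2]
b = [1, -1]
y = [5, 1]

Wx = [0×2 + 2×2, -1×2 + 2×2]
   = [4, 2]
y = Wx + b = [4 + 1, 2 + -1] = [5, 1]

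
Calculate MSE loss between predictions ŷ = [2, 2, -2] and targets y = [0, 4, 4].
MSE = 14.67

MSE = (1/3)((2-0)² + (2-4)² + (-2-4)²) = (1/3)(4 + 4 + 36) = 14.67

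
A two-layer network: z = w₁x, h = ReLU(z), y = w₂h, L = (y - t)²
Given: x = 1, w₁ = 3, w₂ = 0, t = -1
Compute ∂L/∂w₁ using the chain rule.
∂L/∂w₁ = 0

Forward pass:
z = w₁x = 3×1 = 3
h = ReLU(3) = 3
y = w₂h = 0×3 = 0

Backward pass:
∂L/∂y = 2(y - t) = 2(0 - -1) = 2
∂y/∂h = w₂ = 0
∂h/∂z = 1 (ReLU derivative)
∂z/∂w₁ = x = 1

∂L/∂w₁ = 2 × 0 × 1 × 1 = 0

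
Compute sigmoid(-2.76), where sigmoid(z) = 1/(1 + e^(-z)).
0.05952

sigmoid(-2.76) = 1/(1 + e^(2.76)) = 1/(1 + 15.8) = 0.05952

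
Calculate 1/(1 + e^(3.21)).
0.03879

sigmoid(-3.21) = 1/(1 + e^(3.21)) = 1/(1 + 24.78) = 0.03879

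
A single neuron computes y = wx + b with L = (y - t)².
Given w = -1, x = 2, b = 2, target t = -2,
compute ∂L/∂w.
∂L/∂w = 8

y = wx + b = (-1)(2) + 2 = 0
∂L/∂y = 2(y - t) = 2(0 - -2) = 4
∂y/∂w = x = 2
∂L/∂w = ∂L/∂y · ∂y/∂w = 4 × 2 = 8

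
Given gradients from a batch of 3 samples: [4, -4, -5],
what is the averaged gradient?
Average gradient = -1.667

Average = (1/3)(4 + -4 + -5) = -5/3 = -1.667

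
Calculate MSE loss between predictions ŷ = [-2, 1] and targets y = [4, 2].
MSE = 18.5

MSE = (1/2)((-2-4)² + (1-2)²) = (1/2)(36 + 1) = 18.5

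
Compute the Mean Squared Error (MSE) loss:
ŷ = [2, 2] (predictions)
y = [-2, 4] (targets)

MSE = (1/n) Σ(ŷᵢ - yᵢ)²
MSE = 10

MSE = (1/2)((2--2)² + (2-4)²) = (1/2)(16 + 4) = 10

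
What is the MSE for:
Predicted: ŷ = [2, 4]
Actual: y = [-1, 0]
MSE = 12.5

MSE = (1/2)((2--1)² + (4-0)²) = (1/2)(9 + 16) = 12.5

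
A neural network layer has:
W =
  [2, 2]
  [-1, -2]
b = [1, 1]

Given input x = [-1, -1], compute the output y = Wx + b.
y = [-3, 4]

Wx = [2×-1 + 2×-1, -1×-1 + -2×-1]
   = [-4, 3]
y = Wx + b = [-4 + 1, 3 + 1] = [-3, 4]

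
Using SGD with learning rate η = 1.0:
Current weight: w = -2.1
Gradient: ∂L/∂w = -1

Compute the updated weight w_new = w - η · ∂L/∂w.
w_new = -1.1

w_new = w - η·∂L/∂w = -2.1 - 1.0×(-1) = -2.1 - (-1) = -1.1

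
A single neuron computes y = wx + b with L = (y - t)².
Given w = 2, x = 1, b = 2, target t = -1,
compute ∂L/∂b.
∂L/∂b = 10

y = wx + b = (2)(1) + 2 = 4
∂L/∂y = 2(y - t) = 2(4 - -1) = 10
∂y/∂b = 1
∂L/∂b = ∂L/∂y · ∂y/∂b = 10 × 1 = 10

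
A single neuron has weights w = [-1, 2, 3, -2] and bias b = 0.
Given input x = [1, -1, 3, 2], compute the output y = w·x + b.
y = 2

y = (-1)(1) + (2)(-1) + (3)(3) + (-2)(2) + 0 = 2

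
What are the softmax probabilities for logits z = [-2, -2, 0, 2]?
p = [0.0156, 0.0156, 0.1155, 0.8533]

exp(z) = [0.1353, 0.1353, 1, 7.389]
Sum = 8.66
p = [0.0156, 0.0156, 0.1155, 0.8533]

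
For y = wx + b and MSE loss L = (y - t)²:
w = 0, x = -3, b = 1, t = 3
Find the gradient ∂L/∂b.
∂L/∂b = -4

y = wx + b = (0)(-3) + 1 = 1
∂L/∂y = 2(y - t) = 2(1 - 3) = -4
∂y/∂b = 1
∂L/∂b = ∂L/∂y · ∂y/∂b = -4 × 1 = -4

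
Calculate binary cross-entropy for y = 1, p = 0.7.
L = 0.3567

L = -1·log(0.7) - 0·log(0.3) = -log(0.7) = 0.3567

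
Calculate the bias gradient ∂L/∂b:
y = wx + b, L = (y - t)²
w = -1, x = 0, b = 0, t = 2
∂L/∂b = -4

y = wx + b = (-1)(0) + 0 = 0
∂L/∂y = 2(y - t) = 2(0 - 2) = -4
∂y/∂b = 1
∂L/∂b = ∂L/∂y · ∂y/∂b = -4 × 1 = -4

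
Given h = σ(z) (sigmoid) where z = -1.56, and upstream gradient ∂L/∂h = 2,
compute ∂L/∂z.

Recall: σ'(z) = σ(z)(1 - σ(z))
∂L/∂z = 0.287

σ(-1.56) = 0.1736
σ'(-1.56) = σ(-1.56)(1 - σ(-1.56)) = 0.1736 × 0.8264 = 0.1435
∂L/∂z = ∂L/∂h · σ'(z) = 2 × 0.1435 = 0.287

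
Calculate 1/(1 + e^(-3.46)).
0.9695

sigmoid(3.46) = 1/(1 + e^(-3.46)) = 1/(1 + 0.03143) = 0.9695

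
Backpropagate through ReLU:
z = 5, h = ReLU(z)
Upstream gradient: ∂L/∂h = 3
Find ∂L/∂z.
∂L/∂z = 3

h = ReLU(5) = 5
Since z > 0: ∂h/∂z = 1
∂L/∂z = ∂L/∂h · ∂h/∂z = 3 × 1 = 3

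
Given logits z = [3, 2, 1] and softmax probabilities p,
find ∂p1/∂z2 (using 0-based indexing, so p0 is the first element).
∂p1/∂z2 = -0.02203

p = softmax(z) = [0.6652, 0.2447, 0.09003]
p1 = 0.2447, p2 = 0.09003

∂p1/∂z2 = -p1 × p2 = -0.2447 × 0.09003 = -0.02203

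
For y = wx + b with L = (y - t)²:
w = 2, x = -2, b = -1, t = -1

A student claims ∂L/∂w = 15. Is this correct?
Incorrect

y = (2)(-2) + -1 = -5
∂L/∂y = 2(y - t) = 2(-5 - -1) = -8
∂y/∂w = x = -2
∂L/∂w = -8 × -2 = 16

Claimed value: 15
Incorrect: The correct gradient is 16.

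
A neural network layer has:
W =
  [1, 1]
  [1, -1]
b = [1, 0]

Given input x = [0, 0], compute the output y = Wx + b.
y = [1, 0]

Wx = [1×0 + 1×0, 1×0 + -1×0]
   = [0, 0]
y = Wx + b = [0 + 1, 0 + 0] = [1, 0]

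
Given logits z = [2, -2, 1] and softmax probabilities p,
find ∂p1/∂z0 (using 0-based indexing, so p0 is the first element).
∂p1/∂z0 = -0.009532

p = softmax(z) = [0.7214, 0.01321, 0.2654]
p1 = 0.01321, p0 = 0.7214

∂p1/∂z0 = -p1 × p0 = -0.01321 × 0.7214 = -0.009532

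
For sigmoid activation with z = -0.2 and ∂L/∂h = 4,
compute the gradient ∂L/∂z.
∂L/∂z = 0.9901

σ(-0.2) = 0.4502
σ'(-0.2) = σ(-0.2)(1 - σ(-0.2)) = 0.4502 × 0.5498 = 0.2475
∂L/∂z = ∂L/∂h · σ'(z) = 4 × 0.2475 = 0.9901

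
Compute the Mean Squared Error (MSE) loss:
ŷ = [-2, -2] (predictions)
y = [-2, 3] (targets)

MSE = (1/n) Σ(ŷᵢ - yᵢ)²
MSE = 12.5

MSE = (1/2)((-2--2)² + (-2-3)²) = (1/2)(0 + 25) = 12.5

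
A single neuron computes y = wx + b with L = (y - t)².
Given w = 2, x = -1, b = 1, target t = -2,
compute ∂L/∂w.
∂L/∂w = -2

y = wx + b = (2)(-1) + 1 = -1
∂L/∂y = 2(y - t) = 2(-1 - -2) = 2
∂y/∂w = x = -1
∂L/∂w = ∂L/∂y · ∂y/∂w = 2 × -1 = -2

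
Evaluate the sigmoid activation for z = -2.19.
0.1007

sigmoid(-2.19) = 1/(1 + e^(2.19)) = 1/(1 + 8.935) = 0.1007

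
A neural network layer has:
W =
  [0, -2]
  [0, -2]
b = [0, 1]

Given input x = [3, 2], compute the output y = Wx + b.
y = [-4, -3]

Wx = [0×3 + -2×2, 0×3 + -2×2]
   = [-4, -4]
y = Wx + b = [-4 + 0, -4 + 1] = [-4, -3]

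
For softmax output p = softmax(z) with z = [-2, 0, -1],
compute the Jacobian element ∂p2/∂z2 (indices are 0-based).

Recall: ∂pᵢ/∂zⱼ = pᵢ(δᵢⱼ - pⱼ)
∂p2/∂z2 = 0.1848

p = softmax(z) = [0.09003, 0.6652, 0.2447]
p2 = 0.2447

∂p2/∂z2 = p2(1 - p2) = 0.2447 × (1 - 0.2447) = 0.1848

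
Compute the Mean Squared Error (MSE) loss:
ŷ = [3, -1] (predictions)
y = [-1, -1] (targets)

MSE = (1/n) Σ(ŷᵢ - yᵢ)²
MSE = 8

MSE = (1/2)((3--1)² + (-1--1)²) = (1/2)(16 + 0) = 8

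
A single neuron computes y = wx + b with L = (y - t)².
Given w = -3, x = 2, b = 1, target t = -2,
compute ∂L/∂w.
∂L/∂w = -12

y = wx + b = (-3)(2) + 1 = -5
∂L/∂y = 2(y - t) = 2(-5 - -2) = -6
∂y/∂w = x = 2
∂L/∂w = ∂L/∂y · ∂y/∂w = -6 × 2 = -12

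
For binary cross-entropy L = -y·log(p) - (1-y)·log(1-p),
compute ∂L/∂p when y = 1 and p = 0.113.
∂L/∂p = -8.85

∂L/∂p = -y/p + (1-y)/(1-p) = -1/0.113 + 0 = -8.85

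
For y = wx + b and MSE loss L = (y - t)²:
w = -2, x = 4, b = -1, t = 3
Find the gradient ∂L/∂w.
∂L/∂w = -96

y = wx + b = (-2)(4) + -1 = -9
∂L/∂y = 2(y - t) = 2(-9 - 3) = -24
∂y/∂w = x = 4
∂L/∂w = ∂L/∂y · ∂y/∂w = -24 × 4 = -96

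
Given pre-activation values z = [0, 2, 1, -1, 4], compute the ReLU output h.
h = [0, 2, 1, 0, 4]

ReLU applied element-wise: max(0,0)=0, max(0,2)=2, max(0,1)=1, max(0,-1)=0, max(0,4)=4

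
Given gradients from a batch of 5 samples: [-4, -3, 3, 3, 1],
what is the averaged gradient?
Average gradient = 0

Average = (1/5)(-4 + -3 + 3 + 3 + 1) = 0/5 = 0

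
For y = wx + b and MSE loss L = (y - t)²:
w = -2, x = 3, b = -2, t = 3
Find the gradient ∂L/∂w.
∂L/∂w = -66

y = wx + b = (-2)(3) + -2 = -8
∂L/∂y = 2(y - t) = 2(-8 - 3) = -22
∂y/∂w = x = 3
∂L/∂w = ∂L/∂y · ∂y/∂w = -22 × 3 = -66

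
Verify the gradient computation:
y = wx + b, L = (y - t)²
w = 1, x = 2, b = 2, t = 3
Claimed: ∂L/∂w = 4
Correct

y = (1)(2) + 2 = 4
∂L/∂y = 2(y - t) = 2(4 - 3) = 2
∂y/∂w = x = 2
∂L/∂w = 2 × 2 = 4

Claimed value: 4
Correct: The correct gradient is 4.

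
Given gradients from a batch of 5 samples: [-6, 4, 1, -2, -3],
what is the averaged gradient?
Average gradient = -1.2

Average = (1/5)(-6 + 4 + 1 + -2 + -3) = -6/5 = -1.2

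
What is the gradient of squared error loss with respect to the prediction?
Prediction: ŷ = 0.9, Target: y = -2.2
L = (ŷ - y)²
∂L/∂ŷ = 6.2

∂L/∂ŷ = 2(ŷ - y) = 2(0.9 - -2.2) = 2(3.1) = 6.2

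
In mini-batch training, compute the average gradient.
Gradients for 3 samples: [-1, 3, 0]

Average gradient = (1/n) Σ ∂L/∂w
Average gradient = 0.6667

Average = (1/3)(-1 + 3 + 0) = 2/3 = 0.6667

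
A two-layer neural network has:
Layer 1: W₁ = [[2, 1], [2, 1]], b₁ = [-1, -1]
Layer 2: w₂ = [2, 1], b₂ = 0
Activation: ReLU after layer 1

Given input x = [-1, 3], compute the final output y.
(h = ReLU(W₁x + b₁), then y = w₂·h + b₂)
y = 0

Layer 1 pre-activation: z₁ = [0, 0]
After ReLU: h = [0, 0]
Layer 2 output: y = 2×0 + 1×0 + 0 = 0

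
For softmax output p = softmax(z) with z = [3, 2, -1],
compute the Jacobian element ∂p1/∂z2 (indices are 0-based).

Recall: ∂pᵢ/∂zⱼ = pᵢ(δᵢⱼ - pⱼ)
∂p1/∂z2 = -0.003507

p = softmax(z) = [0.7214, 0.2654, 0.01321]
p1 = 0.2654, p2 = 0.01321

∂p1/∂z2 = -p1 × p2 = -0.2654 × 0.01321 = -0.003507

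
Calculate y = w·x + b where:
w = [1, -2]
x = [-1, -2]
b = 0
y = 3

y = (1)(-1) + (-2)(-2) + 0 = 3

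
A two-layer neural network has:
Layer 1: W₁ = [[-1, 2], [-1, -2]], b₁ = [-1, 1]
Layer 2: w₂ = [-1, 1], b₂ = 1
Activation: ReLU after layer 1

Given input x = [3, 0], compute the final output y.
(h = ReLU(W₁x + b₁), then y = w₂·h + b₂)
y = 1

Layer 1 pre-activation: z₁ = [-4, -2]
After ReLU: h = [0, 0]
Layer 2 output: y = -1×0 + 1×0 + 1 = 1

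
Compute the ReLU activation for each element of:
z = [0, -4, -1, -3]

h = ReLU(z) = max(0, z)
h = [0, 0, 0, 0]

ReLU applied element-wise: max(0,0)=0, max(0,-4)=0, max(0,-1)=0, max(0,-3)=0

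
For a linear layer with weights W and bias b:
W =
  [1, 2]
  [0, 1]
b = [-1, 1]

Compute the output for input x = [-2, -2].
y = [-7, -1]

Wx = [1×-2 + 2×-2, 0×-2 + 1×-2]
   = [-6, -2]
y = Wx + b = [-6 + -1, -2 + 1] = [-7, -1]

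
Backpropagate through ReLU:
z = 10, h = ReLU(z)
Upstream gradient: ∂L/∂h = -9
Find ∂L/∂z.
∂L/∂z = -9

h = ReLU(10) = 10
Since z > 0: ∂h/∂z = 1
∂L/∂z = ∂L/∂h · ∂h/∂z = -9 × 1 = -9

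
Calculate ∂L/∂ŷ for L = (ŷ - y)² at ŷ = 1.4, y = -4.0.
∂L/∂ŷ = 10.8

∂L/∂ŷ = 2(ŷ - y) = 2(1.4 - -4.0) = 2(5.4) = 10.8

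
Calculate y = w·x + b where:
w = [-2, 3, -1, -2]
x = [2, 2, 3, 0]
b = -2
y = -3

y = (-2)(2) + (3)(2) + (-1)(3) + (-2)(0) + -2 = -3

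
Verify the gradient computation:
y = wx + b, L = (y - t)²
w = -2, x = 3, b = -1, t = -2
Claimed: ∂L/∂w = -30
Correct

y = (-2)(3) + -1 = -7
∂L/∂y = 2(y - t) = 2(-7 - -2) = -10
∂y/∂w = x = 3
∂L/∂w = -10 × 3 = -30

Claimed value: -30
Correct: The correct gradient is -30.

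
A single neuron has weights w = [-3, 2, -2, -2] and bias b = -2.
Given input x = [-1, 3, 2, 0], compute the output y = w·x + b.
y = 3

y = (-3)(-1) + (2)(3) + (-2)(2) + (-2)(0) + -2 = 3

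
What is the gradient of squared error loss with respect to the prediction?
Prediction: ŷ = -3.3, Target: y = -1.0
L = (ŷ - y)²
∂L/∂ŷ = -4.6

∂L/∂ŷ = 2(ŷ - y) = 2(-3.3 - -1.0) = 2(-2.3) = -4.6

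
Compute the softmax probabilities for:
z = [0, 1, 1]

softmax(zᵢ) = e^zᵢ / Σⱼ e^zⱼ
p = [0.1554, 0.4223, 0.4223]

exp(z) = [1, 2.718, 2.718]
Sum = 6.437
p = [0.1554, 0.4223, 0.4223]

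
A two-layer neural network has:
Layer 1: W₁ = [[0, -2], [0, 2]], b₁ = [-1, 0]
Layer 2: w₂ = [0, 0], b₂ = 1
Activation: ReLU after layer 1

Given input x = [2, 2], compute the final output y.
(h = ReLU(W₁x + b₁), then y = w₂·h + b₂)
y = 1

Layer 1 pre-activation: z₁ = [-5, 4]
After ReLU: h = [0, 4]
Layer 2 output: y = 0×0 + 0×4 + 1 = 1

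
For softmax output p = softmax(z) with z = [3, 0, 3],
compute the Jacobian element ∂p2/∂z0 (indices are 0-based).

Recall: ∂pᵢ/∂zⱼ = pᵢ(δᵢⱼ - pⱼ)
∂p2/∂z0 = -0.238

p = softmax(z) = [0.4879, 0.02429, 0.4879]
p2 = 0.4879, p0 = 0.4879

∂p2/∂z0 = -p2 × p0 = -0.4879 × 0.4879 = -0.238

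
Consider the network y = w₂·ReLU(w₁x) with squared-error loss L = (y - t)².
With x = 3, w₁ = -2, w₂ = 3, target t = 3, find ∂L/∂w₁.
∂L/∂w₁ = 0

Forward pass:
z = w₁x = -2×3 = -6
h = ReLU(-6) = 0
y = w₂h = 3×0 = 0

Backward pass:
∂L/∂y = 2(y - t) = 2(0 - 3) = -6
∂y/∂h = w₂ = 3
∂h/∂z = 0 (ReLU derivative)
∂z/∂w₁ = x = 3

∂L/∂w₁ = -6 × 3 × 0 × 3 = 0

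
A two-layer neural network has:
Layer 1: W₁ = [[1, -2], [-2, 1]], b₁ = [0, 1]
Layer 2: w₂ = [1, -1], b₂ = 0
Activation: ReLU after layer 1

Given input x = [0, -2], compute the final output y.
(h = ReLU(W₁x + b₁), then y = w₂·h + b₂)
y = 4

Layer 1 pre-activation: z₁ = [4, -1]
After ReLU: h = [4, 0]
Layer 2 output: y = 1×4 + -1×0 + 0 = 4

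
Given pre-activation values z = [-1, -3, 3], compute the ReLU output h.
h = [0, 0, 3]

ReLU applied element-wise: max(0,-1)=0, max(0,-3)=0, max(0,3)=3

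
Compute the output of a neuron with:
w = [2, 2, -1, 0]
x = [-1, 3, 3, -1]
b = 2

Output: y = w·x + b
y = 3

y = (2)(-1) + (2)(3) + (-1)(3) + (0)(-1) + 2 = 3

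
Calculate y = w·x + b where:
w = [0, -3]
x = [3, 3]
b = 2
y = -7

y = (0)(3) + (-3)(3) + 2 = -7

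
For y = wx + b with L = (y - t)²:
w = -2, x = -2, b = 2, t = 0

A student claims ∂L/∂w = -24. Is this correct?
Correct

y = (-2)(-2) + 2 = 6
∂L/∂y = 2(y - t) = 2(6 - 0) = 12
∂y/∂w = x = -2
∂L/∂w = 12 × -2 = -24

Claimed value: -24
Correct: The correct gradient is -24.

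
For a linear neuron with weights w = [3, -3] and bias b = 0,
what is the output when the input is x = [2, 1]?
y = 3

y = (3)(2) + (-3)(1) + 0 = 3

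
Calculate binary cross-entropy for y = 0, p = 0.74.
L = 1.347

L = -0·log(0.74) - 1·log(0.26) = -log(0.26) = 1.347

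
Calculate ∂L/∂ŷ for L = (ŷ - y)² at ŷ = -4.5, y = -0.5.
∂L/∂ŷ = -8.0

∂L/∂ŷ = 2(ŷ - y) = 2(-4.5 - -0.5) = 2(-4.0) = -8.0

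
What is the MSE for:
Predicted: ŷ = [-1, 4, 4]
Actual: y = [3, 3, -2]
MSE = 17.67

MSE = (1/3)((-1-3)² + (4-3)² + (4--2)²) = (1/3)(16 + 1 + 36) = 17.67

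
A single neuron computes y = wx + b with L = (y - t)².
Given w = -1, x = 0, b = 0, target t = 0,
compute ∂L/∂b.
∂L/∂b = 0

y = wx + b = (-1)(0) + 0 = 0
∂L/∂y = 2(y - t) = 2(0 - 0) = 0
∂y/∂b = 1
∂L/∂b = ∂L/∂y · ∂y/∂b = 0 × 1 = 0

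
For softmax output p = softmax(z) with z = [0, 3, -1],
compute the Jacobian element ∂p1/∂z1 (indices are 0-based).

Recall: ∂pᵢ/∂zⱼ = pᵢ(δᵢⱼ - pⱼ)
∂p1/∂z1 = 0.0597

p = softmax(z) = [0.04661, 0.9362, 0.01715]
p1 = 0.9362

∂p1/∂z1 = p1(1 - p1) = 0.9362 × (1 - 0.9362) = 0.0597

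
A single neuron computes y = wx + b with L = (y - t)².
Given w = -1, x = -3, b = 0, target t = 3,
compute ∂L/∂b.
∂L/∂b = 0

y = wx + b = (-1)(-3) + 0 = 3
∂L/∂y = 2(y - t) = 2(3 - 3) = 0
∂y/∂b = 1
∂L/∂b = ∂L/∂y · ∂y/∂b = 0 × 1 = 0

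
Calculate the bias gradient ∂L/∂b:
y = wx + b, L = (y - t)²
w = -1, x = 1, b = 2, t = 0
∂L/∂b = 2

y = wx + b = (-1)(1) + 2 = 1
∂L/∂y = 2(y - t) = 2(1 - 0) = 2
∂y/∂b = 1
∂L/∂b = ∂L/∂y · ∂y/∂b = 2 × 1 = 2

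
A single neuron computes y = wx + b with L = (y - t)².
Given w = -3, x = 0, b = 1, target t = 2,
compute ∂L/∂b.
∂L/∂b = -2

y = wx + b = (-3)(0) + 1 = 1
∂L/∂y = 2(y - t) = 2(1 - 2) = -2
∂y/∂b = 1
∂L/∂b = ∂L/∂y · ∂y/∂b = -2 × 1 = -2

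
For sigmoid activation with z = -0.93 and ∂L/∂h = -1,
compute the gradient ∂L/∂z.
∂L/∂z = -0.2029

σ(-0.93) = 0.2829
σ'(-0.93) = σ(-0.93)(1 - σ(-0.93)) = 0.2829 × 0.7171 = 0.2029
∂L/∂z = ∂L/∂h · σ'(z) = -1 × 0.2029 = -0.2029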